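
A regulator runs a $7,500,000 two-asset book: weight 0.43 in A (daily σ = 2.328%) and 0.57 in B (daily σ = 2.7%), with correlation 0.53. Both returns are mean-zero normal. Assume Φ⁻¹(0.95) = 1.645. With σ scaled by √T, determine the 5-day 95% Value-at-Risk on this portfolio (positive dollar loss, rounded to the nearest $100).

$617,100

σ_p = √(0.43²·2.328² + 0.57²·2.7² + 2·0.53·0.43·0.57·2.328·2.7) = 2.237%.
σ_{5d} = 2.237% × √5 = 5.002%.
VaR = 1.645 × 5.002% = 8.228%; on $7,500,000 that is $617,100.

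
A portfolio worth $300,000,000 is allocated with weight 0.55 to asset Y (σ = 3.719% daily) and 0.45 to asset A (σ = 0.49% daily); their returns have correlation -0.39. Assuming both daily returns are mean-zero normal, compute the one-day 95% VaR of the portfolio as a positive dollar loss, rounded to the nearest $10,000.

$9,720,000

σ_p² = 0.55²·3.719² + 0.45²·0.49² + 2·-0.39·0.55·0.45·3.719·0.49 = 3.8807 (%²).
σ_p = √3.8807 = 1.970%.
At 95%, z = 1.645.
VaR = 1.645 × 1.970% = 3.241%; on $300,000,000 that is $9,723,000.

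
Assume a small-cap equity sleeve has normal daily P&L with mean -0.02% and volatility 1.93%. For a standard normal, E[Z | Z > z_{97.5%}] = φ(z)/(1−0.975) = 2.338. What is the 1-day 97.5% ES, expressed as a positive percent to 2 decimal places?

4.53%

ES = −(-0.02%) + 1.93% × 2.338 = 4.532%.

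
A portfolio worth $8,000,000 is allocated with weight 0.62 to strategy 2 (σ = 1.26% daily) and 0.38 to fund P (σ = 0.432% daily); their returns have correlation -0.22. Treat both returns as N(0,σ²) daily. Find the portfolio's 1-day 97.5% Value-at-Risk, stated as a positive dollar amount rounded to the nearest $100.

$119,500

σ_p² = 0.62²·1.26² + 0.38²·0.432² + 2·-0.22·0.62·0.38·1.26·0.432 = 0.5808 (%²).
σ_p = √0.5808 = 0.762%.
At 97.5%, z = 1.960.
VaR = 1.960 × 0.762% = 1.494%; on $8,000,000 that is $119,520.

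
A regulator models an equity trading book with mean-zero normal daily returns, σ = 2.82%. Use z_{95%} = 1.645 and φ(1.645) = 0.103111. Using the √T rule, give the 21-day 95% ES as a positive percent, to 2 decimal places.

26.65%

σ_{21d} = 2.82% × √21 = 12.923%.
ES multiplier = φ(z)/(1−α) = 0.103111/0.05 = 2.062.
ES = 12.923% × 2.062 = 26.647%.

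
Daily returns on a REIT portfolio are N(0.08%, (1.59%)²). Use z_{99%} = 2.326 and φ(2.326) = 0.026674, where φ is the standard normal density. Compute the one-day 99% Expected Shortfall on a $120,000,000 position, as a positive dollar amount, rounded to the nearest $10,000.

$4,990,000

Tail multiplier: φ(z)/(1−α) = 0.026674 / 0.01 = 2.667.
ES = −(0.08%) + 1.59% × 2.667 = 4.161%.
On $120,000,000: 0.04161 × $120,000,000 = $4,993,200.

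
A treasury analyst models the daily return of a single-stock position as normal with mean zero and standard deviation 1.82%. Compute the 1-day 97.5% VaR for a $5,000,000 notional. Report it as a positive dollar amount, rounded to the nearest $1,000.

$178,000

At 97.5% one-sided, z = 1.960.
VaR = z·σ = 1.960 × 1.82% = 3.567%.
On $5,000,000: 0.03567 × $5,000,000 = $178,350.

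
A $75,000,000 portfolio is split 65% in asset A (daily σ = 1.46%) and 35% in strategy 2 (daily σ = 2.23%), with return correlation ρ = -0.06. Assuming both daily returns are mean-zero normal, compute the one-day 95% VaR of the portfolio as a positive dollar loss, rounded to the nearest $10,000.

$1,470,000

σ_p² = 0.65²·1.46² + 0.35²·2.23² + 2·-0.06·0.65·0.35·1.46·2.23 = 1.4209 (%²).
σ_p = √1.4209 = 1.192%.
At 95%, z = 1.645.
VaR = 1.645 × 1.192% = 1.961%; on $75,000,000 that is $1,470,750.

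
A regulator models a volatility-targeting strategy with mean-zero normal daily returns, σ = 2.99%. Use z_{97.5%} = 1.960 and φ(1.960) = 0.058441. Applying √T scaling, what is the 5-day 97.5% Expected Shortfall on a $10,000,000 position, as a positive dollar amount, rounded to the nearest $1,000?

$1,563,000

σ_{5d} = 2.99% × √5 = 6.686%.
ES multiplier = φ(z)/(1−α) = 0.058441/0.025 = 2.338.
ES = 6.686% × 2.338 = 15.632%; on $10,000,000: $1,563,200.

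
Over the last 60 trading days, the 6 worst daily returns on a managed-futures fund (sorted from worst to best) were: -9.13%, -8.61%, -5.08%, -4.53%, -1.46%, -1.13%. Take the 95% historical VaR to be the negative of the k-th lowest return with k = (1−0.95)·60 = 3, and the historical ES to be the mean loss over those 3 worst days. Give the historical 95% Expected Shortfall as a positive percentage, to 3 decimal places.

7.607%

The 3 worst returns sum to -22.82%.
ES = −(-22.82%) / 3 = 7.6066…% ≈ 7.607%.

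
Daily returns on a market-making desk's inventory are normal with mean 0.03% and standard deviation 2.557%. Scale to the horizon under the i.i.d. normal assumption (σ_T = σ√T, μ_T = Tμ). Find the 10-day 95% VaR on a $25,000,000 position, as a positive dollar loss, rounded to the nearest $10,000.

$3,250,000

At 95%, z = 1.645.
σ_{10d} = 2.557% × √10 = 8.086%; μ_{10d} = 10 × 0.03% = 0.300%.
VaR = −(0.300%) + 1.645 × 8.086% = 13.001%.
On $25,000,000: 0.13001 × $25,000,000 = $3,250,250.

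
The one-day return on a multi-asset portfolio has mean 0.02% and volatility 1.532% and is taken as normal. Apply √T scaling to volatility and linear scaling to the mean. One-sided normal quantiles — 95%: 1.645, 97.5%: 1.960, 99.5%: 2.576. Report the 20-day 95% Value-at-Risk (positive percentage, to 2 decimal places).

σ_{20d} = 1.532% × √20 = 6.851%; μ_{20d} = 20 × 0.02% = 0.400%.
VaR = −(0.400%) + 1.645 × 6.851% = 10.870%.

10.87%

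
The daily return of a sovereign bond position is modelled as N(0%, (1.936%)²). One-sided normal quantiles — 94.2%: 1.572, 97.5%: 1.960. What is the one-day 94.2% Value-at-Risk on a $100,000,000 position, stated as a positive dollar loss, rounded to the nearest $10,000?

VaR = z·σ = 1.572 × 1.936% = 3.043%.
On $100,000,000: 0.03043 × $100,000,000 = $3,043,000.

$3,040,000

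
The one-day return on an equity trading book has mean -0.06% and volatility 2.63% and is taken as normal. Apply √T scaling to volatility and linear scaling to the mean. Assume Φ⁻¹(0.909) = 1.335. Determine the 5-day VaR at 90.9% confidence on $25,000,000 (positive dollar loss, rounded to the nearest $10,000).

σ_{5d} = 2.63% × √5 = 5.881%; μ_{5d} = 5 × -0.06% = -0.300%.
VaR = −(-0.300%) + 1.335 × 5.881% = 8.151%.
On $25,000,000: 0.08151 × $25,000,000 = $2,037,750.

$2,040,000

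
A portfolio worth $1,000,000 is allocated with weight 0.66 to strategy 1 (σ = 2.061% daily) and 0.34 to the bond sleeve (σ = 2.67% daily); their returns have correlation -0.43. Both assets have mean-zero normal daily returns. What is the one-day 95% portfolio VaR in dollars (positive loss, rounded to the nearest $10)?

$20,890

σ_p² = 0.66²·2.061² + 0.34²·2.67² + 2·-0.43·0.66·0.34·2.061·2.67 = 1.6124 (%²).
σ_p = √1.6124 = 1.270%.
At 95%, z = 1.645.
VaR = 1.645 × 1.270% = 2.089%; on $1,000,000 that is $20,890.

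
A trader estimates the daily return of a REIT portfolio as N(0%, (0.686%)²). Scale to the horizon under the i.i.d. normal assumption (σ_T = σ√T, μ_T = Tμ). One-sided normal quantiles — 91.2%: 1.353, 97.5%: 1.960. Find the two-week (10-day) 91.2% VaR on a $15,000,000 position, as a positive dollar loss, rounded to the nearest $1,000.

$440,000

σ_{10d} = 0.686% × √10 = 2.169%.
VaR = 1.353 × 2.169% = 2.935%.
On $15,000,000: 0.02935 × $15,000,000 = $440,250.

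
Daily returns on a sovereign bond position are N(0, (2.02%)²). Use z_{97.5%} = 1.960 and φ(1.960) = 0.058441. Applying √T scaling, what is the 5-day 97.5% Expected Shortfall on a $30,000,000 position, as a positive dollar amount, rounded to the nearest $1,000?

$3,168,000

σ_{5d} = 2.02% × √5 = 4.517%.
ES multiplier = φ(z)/(1−α) = 0.058441/0.025 = 2.338.
ES = 4.517% × 2.338 = 10.561%; on $30,000,000: $3,168,300.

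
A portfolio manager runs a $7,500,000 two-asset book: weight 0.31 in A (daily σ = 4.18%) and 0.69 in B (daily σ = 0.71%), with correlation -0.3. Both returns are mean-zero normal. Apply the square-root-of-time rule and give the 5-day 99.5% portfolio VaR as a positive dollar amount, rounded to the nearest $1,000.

$536,000

σ_p = √(0.31²·4.18² + 0.69²·0.71² + 2·-0.3·0.31·0.69·4.18·0.71) = 1.240%.
σ_{5d} = 1.240% × √5 = 2.773%.
z(99.5%) = 2.576.
VaR = 2.576 × 2.773% = 7.143%; on $7,500,000 that is $535,725.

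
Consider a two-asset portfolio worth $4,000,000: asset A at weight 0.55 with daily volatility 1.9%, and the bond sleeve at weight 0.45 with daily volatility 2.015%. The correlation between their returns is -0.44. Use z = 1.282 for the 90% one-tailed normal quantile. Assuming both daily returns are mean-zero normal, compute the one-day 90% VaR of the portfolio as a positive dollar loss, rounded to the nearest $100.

$53,300

σ_p² = 0.55²·1.9² + 0.45²·2.015² + 2·-0.44·0.55·0.45·1.9·2.015 = 1.0804 (%²).
σ_p = √1.0804 = 1.039%.
VaR = 1.282 × 1.039% = 1.332%; on $4,000,000 that is $53,280.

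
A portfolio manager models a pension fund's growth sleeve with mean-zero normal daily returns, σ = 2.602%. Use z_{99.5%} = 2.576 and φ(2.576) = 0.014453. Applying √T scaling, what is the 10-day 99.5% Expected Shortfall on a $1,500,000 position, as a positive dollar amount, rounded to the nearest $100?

$356,800

σ_{10d} = 2.602% × √10 = 8.228%.
ES multiplier = φ(z)/(1−α) = 0.014453/0.005 = 2.891.
ES = 8.228% × 2.891 = 23.787%; on $1,500,000: $356,805.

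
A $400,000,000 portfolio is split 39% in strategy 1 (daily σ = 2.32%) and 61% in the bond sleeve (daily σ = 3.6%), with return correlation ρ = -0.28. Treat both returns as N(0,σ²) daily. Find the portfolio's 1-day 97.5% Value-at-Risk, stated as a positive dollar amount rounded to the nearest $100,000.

σ_p² = 0.39²·2.32² + 0.61²·3.6² + 2·-0.28·0.39·0.61·2.32·3.6 = 4.5284 (%²).
σ_p = √4.5284 = 2.128%.
At 97.5%, z = 1.960.
VaR = 1.960 × 2.128% = 4.171%; on $400,000,000 that is $16,684,000.

$16,700,000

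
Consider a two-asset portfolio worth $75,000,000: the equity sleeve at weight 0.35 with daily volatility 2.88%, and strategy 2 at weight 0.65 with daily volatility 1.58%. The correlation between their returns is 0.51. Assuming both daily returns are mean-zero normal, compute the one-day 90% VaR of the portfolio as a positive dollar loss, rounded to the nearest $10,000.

$1,700,000

σ_p² = 0.35²·2.88² + 0.65²·1.58² + 2·0.51·0.35·0.65·2.88·1.58 = 3.1267 (%²).
σ_p = √3.1267 = 1.768%.
At 90%, z = 1.282.
VaR = 1.282 × 1.768% = 2.267%; on $75,000,000 that is $1,700,250.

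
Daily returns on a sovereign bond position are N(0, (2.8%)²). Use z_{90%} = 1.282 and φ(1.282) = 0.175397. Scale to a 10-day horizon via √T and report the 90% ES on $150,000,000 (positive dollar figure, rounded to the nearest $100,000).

σ_{10d} = 2.8% × √10 = 8.854%.
ES multiplier = φ(z)/(1−α) = 0.175397/0.1 = 1.754.
ES = 8.854% × 1.754 = 15.530%; on $150,000,000: $23,295,000.

$23,300,000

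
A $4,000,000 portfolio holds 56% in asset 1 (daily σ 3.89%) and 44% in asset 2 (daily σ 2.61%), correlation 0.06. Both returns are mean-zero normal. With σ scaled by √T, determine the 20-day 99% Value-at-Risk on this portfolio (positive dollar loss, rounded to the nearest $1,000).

σ_p = √(0.56²·3.89² + 0.44²·2.61² + 2·0.06·0.56·0.44·3.89·2.61) = 2.523%.
σ_{20d} = 2.523% × √20 = 11.283%.
z(99%) = 2.326.
VaR = 2.326 × 11.283% = 26.244%; on $4,000,000 that is $1,049,760.

$1,050,000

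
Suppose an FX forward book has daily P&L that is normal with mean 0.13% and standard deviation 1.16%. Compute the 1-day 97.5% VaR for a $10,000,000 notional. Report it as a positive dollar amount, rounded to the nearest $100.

$214,400

At 97.5% one-sided, z = 1.960.
VaR = −μ + z·σ = −(0.13%) + 1.960 × 1.16% = 2.144%.
On $10,000,000: 0.02144 × $10,000,000 = $214,400.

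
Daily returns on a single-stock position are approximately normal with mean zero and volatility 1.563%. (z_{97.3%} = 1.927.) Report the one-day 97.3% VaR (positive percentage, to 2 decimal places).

3.01%

VaR = z·σ = 1.927 × 1.563% = 3.012%.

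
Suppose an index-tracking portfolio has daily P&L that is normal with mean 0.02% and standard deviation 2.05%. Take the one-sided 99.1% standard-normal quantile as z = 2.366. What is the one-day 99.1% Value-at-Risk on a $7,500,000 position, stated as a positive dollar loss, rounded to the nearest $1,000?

$362,000

VaR = −μ + z·σ = −(0.02%) + 2.366 × 2.05% = 4.830%.
On $7,500,000: 0.04830 × $7,500,000 = $362,250.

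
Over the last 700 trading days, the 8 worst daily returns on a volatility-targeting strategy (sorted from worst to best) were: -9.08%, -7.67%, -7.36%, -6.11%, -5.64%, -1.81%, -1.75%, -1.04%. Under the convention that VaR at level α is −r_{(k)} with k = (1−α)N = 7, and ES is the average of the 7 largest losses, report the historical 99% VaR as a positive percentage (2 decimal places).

k = 7; the 7th lowest return is -1.75%, so VaR = 1.75%.

1.75%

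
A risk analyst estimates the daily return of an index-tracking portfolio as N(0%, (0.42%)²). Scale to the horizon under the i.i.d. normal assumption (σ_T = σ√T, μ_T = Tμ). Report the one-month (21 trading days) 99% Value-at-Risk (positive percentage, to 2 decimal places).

At 99%, z = 2.326.
σ_{21d} = 0.42% × √21 = 1.925%.
VaR = 2.326 × 1.925% = 4.478%.

4.48%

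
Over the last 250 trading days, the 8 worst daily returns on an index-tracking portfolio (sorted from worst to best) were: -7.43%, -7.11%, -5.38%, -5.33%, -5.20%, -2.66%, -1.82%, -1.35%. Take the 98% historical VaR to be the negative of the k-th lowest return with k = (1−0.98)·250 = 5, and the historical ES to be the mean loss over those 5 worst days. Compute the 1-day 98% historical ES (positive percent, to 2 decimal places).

6.09%

The 5 worst returns sum to -30.45%.
ES = −(-30.45%) / 5 = 6.09%.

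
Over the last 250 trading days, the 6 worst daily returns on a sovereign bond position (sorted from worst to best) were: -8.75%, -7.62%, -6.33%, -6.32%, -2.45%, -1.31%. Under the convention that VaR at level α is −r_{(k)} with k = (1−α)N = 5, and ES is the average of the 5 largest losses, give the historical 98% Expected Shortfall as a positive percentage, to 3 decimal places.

The 5 worst returns sum to -31.47%.
ES = −(-31.47%) / 5 = 6.294%.

6.294%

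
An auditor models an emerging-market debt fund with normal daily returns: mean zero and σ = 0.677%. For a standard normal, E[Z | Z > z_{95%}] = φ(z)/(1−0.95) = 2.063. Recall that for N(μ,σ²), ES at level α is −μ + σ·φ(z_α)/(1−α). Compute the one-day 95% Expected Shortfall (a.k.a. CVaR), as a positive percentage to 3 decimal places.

ES = 0.677% × 2.063 = 1.397%.

1.397%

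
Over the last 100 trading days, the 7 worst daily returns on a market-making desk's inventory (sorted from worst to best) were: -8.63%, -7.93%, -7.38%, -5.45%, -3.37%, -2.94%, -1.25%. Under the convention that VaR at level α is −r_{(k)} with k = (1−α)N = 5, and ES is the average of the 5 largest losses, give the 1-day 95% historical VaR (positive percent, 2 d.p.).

k = 5; the 5th lowest return is -3.37%, so VaR = 3.37%.

3.37%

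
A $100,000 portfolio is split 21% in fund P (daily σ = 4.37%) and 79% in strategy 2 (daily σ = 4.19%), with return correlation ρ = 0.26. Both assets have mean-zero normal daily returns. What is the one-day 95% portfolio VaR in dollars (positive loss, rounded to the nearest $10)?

σ_p² = 0.21²·4.37² + 0.79²·4.19² + 2·0.26·0.21·0.79·4.37·4.19 = 13.3785 (%²).
σ_p = √13.3785 = 3.658%.
At 95%, z = 1.645.
VaR = 1.645 × 3.658% = 6.017%; on $100,000 that is $6,017.

$6,020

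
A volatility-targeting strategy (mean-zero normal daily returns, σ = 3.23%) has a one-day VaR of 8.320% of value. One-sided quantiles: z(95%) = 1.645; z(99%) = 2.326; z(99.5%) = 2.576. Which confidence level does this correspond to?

Implied z = VaR/σ = 8.320 / 3.23 = 2.576.
This matches z(99.5%) = 2.576.

99.5%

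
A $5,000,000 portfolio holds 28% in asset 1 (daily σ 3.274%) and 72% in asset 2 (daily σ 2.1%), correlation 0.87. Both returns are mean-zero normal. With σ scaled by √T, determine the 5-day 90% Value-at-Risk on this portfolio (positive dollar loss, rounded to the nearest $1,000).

$337,000

σ_p = √(0.28²·3.274² + 0.72²·2.1² + 2·0.87·0.28·0.72·3.274·2.1) = 2.353%.
σ_{5d} = 2.353% × √5 = 5.261%.
z(90%) = 1.282.
VaR = 1.282 × 5.261% = 6.745%; on $5,000,000 that is $337,250.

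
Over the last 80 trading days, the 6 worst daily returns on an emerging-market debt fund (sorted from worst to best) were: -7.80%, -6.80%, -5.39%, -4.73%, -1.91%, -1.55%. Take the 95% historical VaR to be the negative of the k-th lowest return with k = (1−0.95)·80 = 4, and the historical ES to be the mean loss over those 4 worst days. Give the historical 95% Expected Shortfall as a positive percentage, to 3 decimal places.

The 4 worst returns sum to -24.72%.
ES = −(-24.72%) / 4 = 6.18% ≈ 6.180%.

6.180%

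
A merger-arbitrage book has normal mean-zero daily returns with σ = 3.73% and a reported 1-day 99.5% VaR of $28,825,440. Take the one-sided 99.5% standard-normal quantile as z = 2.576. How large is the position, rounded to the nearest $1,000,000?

VaR as a fraction of value: z·σ = 2.576 × 3.73% = 9.60848%.
Position = $28,825,440 / 0.0960848 = $300,000,000.

$300,000,000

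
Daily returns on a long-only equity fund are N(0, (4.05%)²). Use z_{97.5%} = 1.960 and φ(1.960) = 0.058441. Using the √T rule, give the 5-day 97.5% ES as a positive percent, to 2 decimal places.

σ_{5d} = 4.05% × √5 = 9.056%.
ES multiplier = φ(z)/(1−α) = 0.058441/0.025 = 2.338.
ES = 9.056% × 2.338 = 21.173%.

21.17%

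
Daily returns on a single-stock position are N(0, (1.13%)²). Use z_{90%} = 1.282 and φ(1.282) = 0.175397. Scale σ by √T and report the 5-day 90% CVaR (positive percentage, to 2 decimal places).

4.43%

σ_{5d} = 1.13% × √5 = 2.527%.
ES multiplier = φ(z)/(1−α) = 0.175397/0.1 = 1.754.
ES = 2.527% × 1.754 = 4.432%.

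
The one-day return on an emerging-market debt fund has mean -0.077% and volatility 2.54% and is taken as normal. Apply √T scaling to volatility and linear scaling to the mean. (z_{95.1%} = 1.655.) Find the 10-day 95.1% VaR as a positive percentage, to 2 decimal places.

14.06%

σ_{10d} = 2.54% × √10 = 8.032%; μ_{10d} = 10 × -0.077% = -0.770%.
VaR = −(-0.770%) + 1.655 × 8.032% = 14.063%.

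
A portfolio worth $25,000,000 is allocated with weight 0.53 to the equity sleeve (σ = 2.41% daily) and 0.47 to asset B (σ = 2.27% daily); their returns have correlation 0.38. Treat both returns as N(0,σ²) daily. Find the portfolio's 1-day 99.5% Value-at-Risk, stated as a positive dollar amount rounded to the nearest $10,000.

σ_p² = 0.53²·2.41² + 0.47²·2.27² + 2·0.38·0.53·0.47·2.41·2.27 = 3.8055 (%²).
σ_p = √3.8055 = 1.951%.
At 99.5%, z = 2.576.
VaR = 2.576 × 1.951% = 5.026%; on $25,000,000 that is $1,256,500.

$1,260,000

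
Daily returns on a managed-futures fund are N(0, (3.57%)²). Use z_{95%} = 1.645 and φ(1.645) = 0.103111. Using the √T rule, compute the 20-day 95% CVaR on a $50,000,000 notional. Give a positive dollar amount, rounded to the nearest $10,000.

$16,460,000

σ_{20d} = 3.57% × √20 = 15.966%.
ES multiplier = φ(z)/(1−α) = 0.103111/0.05 = 2.062.
ES = 15.966% × 2.062 = 32.922%; on $50,000,000: $16,461,000.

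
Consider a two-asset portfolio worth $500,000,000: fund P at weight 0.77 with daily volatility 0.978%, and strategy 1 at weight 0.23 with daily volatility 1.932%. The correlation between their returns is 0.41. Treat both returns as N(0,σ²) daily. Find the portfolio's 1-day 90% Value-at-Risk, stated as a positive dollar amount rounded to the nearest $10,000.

σ_p² = 0.77²·0.978² + 0.23²·1.932² + 2·0.41·0.77·0.23·0.978·1.932 = 1.0390 (%²).
σ_p = √1.0390 = 1.019%.
At 90%, z = 1.282.
VaR = 1.282 × 1.019% = 1.306%; on $500,000,000 that is $6,530,000.

$6,530,000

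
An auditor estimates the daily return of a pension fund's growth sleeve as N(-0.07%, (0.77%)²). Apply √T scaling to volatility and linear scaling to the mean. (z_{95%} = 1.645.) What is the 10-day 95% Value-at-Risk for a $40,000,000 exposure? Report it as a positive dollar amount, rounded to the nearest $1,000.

σ_{10d} = 0.77% × √10 = 2.435%; μ_{10d} = 10 × -0.07% = -0.700%.
VaR = −(-0.700%) + 1.645 × 2.435% = 4.706%.
On $40,000,000: 0.04706 × $40,000,000 = $1,882,400.

$1,882,000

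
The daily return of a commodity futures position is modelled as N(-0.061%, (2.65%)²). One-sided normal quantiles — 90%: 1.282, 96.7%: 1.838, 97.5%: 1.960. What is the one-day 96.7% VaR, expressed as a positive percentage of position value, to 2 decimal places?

VaR = −μ + z·σ = −(-0.061%) + 1.838 × 2.65% = 4.932%.

4.93%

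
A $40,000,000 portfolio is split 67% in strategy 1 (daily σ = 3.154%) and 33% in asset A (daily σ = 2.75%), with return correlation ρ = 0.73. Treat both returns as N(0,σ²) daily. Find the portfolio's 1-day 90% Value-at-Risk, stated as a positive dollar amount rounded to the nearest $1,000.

$1,458,000

σ_p² = 0.67²·3.154² + 0.33²·2.75² + 2·0.73·0.67·0.33·3.154·2.75 = 8.0889 (%²).
σ_p = √8.0889 = 2.844%.
At 90%, z = 1.282.
VaR = 1.282 × 2.844% = 3.646%; on $40,000,000 that is $1,458,400.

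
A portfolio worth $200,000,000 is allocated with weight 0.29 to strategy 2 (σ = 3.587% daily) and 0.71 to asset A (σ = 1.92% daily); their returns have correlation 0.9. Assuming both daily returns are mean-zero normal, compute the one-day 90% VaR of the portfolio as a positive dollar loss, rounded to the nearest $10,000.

$6,010,000

σ_p² = 0.29²·3.587² + 0.71²·1.92² + 2·0.9·0.29·0.71·3.587·1.92 = 5.4929 (%²).
σ_p = √5.4929 = 2.344%.
At 90%, z = 1.282.
VaR = 1.282 × 2.344% = 3.005%; on $200,000,000 that is $6,010,000.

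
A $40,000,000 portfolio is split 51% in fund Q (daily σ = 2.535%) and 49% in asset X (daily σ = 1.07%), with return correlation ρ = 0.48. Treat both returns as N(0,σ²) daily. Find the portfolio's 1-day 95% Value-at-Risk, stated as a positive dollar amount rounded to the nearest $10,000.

$1,060,000

σ_p² = 0.51²·2.535² + 0.49²·1.07² + 2·0.48·0.51·0.49·2.535·1.07 = 2.5971 (%²).
σ_p = √2.5971 = 1.612%.
At 95%, z = 1.645.
VaR = 1.645 × 1.612% = 2.652%; on $40,000,000 that is $1,060,800.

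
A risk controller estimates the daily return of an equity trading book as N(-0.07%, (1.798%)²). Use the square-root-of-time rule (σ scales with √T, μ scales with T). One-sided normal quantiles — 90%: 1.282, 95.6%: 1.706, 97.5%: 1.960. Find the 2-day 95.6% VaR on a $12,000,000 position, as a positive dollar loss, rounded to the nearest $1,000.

$537,000

σ_{2d} = 1.798% × √2 = 2.543%; μ_{2d} = 2 × -0.07% = -0.140%.
VaR = −(-0.140%) + 1.706 × 2.543% = 4.478%.
On $12,000,000: 0.04478 × $12,000,000 = $537,360.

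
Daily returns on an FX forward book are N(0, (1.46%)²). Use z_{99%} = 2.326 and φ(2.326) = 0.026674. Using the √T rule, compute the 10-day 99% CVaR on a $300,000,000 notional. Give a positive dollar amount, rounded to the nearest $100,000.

$36,900,000

σ_{10d} = 1.46% × √10 = 4.617%.
ES multiplier = φ(z)/(1−α) = 0.026674/0.01 = 2.667.
ES = 4.617% × 2.667 = 12.314%; on $300,000,000: $36,942,000.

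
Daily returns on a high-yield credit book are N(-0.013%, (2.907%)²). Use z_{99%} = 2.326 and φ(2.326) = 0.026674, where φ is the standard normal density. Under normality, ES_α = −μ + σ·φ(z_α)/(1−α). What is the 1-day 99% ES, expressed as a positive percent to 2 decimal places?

7.77%

Tail multiplier: φ(z)/(1−α) = 0.026674 / 0.01 = 2.667.
ES = −(-0.013%) + 2.907% × 2.667 = 7.766%.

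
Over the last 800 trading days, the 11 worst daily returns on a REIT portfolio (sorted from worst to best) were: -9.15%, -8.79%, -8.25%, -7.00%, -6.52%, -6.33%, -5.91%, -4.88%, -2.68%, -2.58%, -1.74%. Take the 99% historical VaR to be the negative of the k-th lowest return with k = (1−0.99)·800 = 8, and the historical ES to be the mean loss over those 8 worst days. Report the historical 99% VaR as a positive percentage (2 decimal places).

4.88%

k = 8; the 8th lowest return is -4.88%, so VaR = 4.88%.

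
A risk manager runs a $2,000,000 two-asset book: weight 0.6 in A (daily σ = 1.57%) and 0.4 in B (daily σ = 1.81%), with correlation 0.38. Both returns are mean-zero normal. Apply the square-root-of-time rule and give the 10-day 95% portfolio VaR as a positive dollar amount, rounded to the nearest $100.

σ_p = √(0.6²·1.57² + 0.4²·1.81² + 2·0.38·0.6·0.4·1.57·1.81) = 1.389%.
σ_{10d} = 1.389% × √10 = 4.392%.
z(95%) = 1.645.
VaR = 1.645 × 4.392% = 7.225%; on $2,000,000 that is $144,500.

$144,500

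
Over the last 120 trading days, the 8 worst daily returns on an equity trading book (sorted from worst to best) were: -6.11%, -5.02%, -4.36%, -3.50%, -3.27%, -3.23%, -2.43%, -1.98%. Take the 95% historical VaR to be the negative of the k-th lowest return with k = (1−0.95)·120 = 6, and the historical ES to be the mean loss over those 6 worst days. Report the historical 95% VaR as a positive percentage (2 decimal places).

3.23%

k = 6; the 6th lowest return is -3.23%, so VaR = 3.23%.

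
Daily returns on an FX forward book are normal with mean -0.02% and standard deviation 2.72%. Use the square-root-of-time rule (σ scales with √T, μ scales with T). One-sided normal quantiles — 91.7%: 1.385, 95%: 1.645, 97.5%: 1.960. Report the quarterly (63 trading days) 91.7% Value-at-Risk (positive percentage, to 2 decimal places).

σ_{63d} = 2.72% × √63 = 21.589%; μ_{63d} = 63 × -0.02% = -1.260%.
VaR = −(-1.260%) + 1.385 × 21.589% = 31.161%.

31.16%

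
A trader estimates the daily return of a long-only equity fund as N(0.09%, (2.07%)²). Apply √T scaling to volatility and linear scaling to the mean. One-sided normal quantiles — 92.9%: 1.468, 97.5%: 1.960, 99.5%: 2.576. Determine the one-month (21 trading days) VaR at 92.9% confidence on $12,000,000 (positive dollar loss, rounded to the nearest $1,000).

σ_{21d} = 2.07% × √21 = 9.486%; μ_{21d} = 21 × 0.09% = 1.890%.
VaR = −(1.890%) + 1.468 × 9.486% = 12.035%.
On $12,000,000: 0.12035 × $12,000,000 = $1,444,200.

$1,444,000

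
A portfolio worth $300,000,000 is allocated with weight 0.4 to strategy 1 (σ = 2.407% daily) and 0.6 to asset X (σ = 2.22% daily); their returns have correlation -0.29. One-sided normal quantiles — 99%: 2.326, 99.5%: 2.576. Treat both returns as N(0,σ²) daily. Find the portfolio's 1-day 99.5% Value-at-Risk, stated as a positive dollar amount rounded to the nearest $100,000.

σ_p² = 0.4²·2.407² + 0.6²·2.22² + 2·-0.29·0.4·0.6·2.407·2.22 = 1.9574 (%²).
σ_p = √1.9574 = 1.399%.
VaR = 2.576 × 1.399% = 3.604%; on $300,000,000 that is $10,812,000.

$10,800,000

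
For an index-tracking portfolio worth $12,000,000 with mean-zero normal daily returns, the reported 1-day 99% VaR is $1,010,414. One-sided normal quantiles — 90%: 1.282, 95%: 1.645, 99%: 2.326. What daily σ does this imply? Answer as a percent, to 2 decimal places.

3.62%

VaR as a fraction: $1,010,414 / $12,000,000 = 8.420%.
σ = VaR / z = 8.420% / 2.326 = 3.620%.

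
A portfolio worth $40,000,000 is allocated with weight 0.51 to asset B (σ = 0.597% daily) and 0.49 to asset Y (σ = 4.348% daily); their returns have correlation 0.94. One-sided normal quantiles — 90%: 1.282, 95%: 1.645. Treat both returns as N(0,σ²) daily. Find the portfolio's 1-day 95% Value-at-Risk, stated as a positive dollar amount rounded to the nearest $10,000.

σ_p² = 0.51²·0.597² + 0.49²·4.348² + 2·0.94·0.51·0.49·0.597·4.348 = 5.8513 (%²).
σ_p = √5.8513 = 2.419%.
VaR = 1.645 × 2.419% = 3.979%; on $40,000,000 that is $1,591,600.

$1,590,000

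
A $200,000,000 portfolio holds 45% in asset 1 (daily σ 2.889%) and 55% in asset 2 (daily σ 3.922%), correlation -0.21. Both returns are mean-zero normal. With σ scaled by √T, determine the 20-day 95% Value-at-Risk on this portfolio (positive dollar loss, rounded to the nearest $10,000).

σ_p = √(0.45²·2.889² + 0.55²·3.922² + 2·-0.21·0.45·0.55·2.889·3.922) = 2.273%.
σ_{20d} = 2.273% × √20 = 10.165%.
z(95%) = 1.645.
VaR = 1.645 × 10.165% = 16.721%; on $200,000,000 that is $33,442,000.

$33,440,000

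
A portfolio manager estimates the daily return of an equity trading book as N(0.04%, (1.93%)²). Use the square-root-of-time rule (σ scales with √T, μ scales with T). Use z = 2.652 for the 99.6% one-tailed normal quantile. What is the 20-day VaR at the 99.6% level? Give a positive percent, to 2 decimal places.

22.09%

σ_{20d} = 1.93% × √20 = 8.631%; μ_{20d} = 20 × 0.04% = 0.800%.
VaR = −(0.800%) + 2.652 × 8.631% = 22.089%.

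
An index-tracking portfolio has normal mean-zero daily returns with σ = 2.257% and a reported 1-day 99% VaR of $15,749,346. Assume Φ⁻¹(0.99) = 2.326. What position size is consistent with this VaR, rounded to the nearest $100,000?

$300,000,000

VaR as a fraction of value: z·σ = 2.326 × 2.257% = 5.24978%.
Position = $15,749,346 / 0.0524978 = $300,000,000.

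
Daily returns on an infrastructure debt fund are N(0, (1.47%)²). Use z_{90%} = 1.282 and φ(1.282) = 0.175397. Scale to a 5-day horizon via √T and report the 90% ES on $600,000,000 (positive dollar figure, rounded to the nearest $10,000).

$34,590,000

σ_{5d} = 1.47% × √5 = 3.287%.
ES multiplier = φ(z)/(1−α) = 0.175397/0.1 = 1.754.
ES = 3.287% × 1.754 = 5.765%; on $600,000,000: $34,590,000.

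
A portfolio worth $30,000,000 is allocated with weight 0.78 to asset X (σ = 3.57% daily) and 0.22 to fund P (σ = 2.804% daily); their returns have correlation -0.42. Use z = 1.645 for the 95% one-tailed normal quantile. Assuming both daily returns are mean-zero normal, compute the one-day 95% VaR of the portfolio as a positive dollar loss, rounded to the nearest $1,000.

σ_p² = 0.78²·3.57² + 0.22²·2.804² + 2·-0.42·0.78·0.22·3.57·2.804 = 6.6916 (%²).
σ_p = √6.6916 = 2.587%.
VaR = 1.645 × 2.587% = 4.256%; on $30,000,000 that is $1,276,800.

$1,277,000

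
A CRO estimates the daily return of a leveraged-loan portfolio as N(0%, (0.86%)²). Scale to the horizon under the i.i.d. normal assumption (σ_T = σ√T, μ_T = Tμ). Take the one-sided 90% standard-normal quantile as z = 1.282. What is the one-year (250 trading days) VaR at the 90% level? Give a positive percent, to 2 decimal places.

σ_{250d} = 0.86% × √250 = 13.598%.
VaR = 1.282 × 13.598% = 17.433%.

17.43%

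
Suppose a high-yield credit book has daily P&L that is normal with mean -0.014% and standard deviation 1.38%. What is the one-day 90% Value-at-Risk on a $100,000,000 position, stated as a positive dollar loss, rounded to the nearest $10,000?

$1,780,000

At 90% one-sided, z = 1.282.
VaR = −μ + z·σ = −(-0.014%) + 1.282 × 1.38% = 1.783%.
On $100,000,000: 0.01783 × $100,000,000 = $1,783,000.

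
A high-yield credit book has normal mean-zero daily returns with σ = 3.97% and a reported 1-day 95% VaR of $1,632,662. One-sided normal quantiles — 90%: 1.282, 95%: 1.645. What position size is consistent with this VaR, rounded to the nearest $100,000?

VaR as a fraction of value: z·σ = 1.645 × 3.97% = 6.53065%.
Position = $1,632,662 / 0.0653065 = $24,999,992.

$25,000,000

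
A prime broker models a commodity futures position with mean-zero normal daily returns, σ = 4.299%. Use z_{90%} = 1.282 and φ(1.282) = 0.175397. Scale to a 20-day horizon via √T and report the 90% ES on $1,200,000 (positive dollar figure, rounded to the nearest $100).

σ_{20d} = 4.299% × √20 = 19.226%.
ES multiplier = φ(z)/(1−α) = 0.175397/0.1 = 1.754.
ES = 19.226% × 1.754 = 33.722%; on $1,200,000: $404,664.

$404,700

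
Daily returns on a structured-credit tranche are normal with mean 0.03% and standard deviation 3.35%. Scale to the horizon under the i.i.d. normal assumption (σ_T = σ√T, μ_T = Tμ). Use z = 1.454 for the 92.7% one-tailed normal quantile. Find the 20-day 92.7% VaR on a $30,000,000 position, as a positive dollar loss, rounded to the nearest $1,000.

σ_{20d} = 3.35% × √20 = 14.982%; μ_{20d} = 20 × 0.03% = 0.600%.
VaR = −(0.600%) + 1.454 × 14.982% = 21.184%.
On $30,000,000: 0.21184 × $30,000,000 = $6,355,200.

$6,355,000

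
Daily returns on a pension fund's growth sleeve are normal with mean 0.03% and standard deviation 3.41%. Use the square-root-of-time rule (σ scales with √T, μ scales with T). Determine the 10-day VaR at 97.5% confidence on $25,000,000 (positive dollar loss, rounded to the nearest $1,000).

At 97.5%, z = 1.960.
σ_{10d} = 3.41% × √10 = 10.783%; μ_{10d} = 10 × 0.03% = 0.300%.
VaR = −(0.300%) + 1.960 × 10.783% = 20.835%.
On $25,000,000: 0.20835 × $25,000,000 = $5,208,750.

$5,209,000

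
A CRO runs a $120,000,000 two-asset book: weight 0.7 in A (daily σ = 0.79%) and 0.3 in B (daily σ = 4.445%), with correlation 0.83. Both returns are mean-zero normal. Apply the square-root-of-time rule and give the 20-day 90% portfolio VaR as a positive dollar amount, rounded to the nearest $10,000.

σ_p = √(0.7²·0.79² + 0.3²·4.445² + 2·0.83·0.7·0.3·0.79·4.445) = 1.819%.
σ_{20d} = 1.819% × √20 = 8.135%.
z(90%) = 1.282.
VaR = 1.282 × 8.135% = 10.429%; on $120,000,000 that is $12,514,800.

$12,510,000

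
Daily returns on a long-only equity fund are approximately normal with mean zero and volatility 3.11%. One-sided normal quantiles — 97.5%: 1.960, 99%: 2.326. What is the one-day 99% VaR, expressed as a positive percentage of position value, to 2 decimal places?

VaR = z·σ = 2.326 × 3.11% = 7.234%.

7.23%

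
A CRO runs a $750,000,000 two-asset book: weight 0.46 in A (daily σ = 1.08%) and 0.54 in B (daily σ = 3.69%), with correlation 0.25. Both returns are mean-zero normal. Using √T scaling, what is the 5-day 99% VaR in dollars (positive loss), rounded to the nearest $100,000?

σ_p = √(0.46²·1.08² + 0.54²·3.69² + 2·0.25·0.46·0.54·1.08·3.69) = 2.171%.
σ_{5d} = 2.171% × √5 = 4.855%.
z(99%) = 2.326.
VaR = 2.326 × 4.855% = 11.293%; on $750,000,000 that is $84,697,500.

$84,700,000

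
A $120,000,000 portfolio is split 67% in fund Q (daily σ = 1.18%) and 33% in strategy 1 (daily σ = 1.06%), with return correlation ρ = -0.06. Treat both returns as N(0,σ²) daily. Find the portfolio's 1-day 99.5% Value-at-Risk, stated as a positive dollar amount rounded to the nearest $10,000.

$2,610,000

σ_p² = 0.67²·1.18² + 0.33²·1.06² + 2·-0.06·0.67·0.33·1.18·1.06 = 0.7142 (%²).
σ_p = √0.7142 = 0.845%.
At 99.5%, z = 2.576.
VaR = 2.576 × 0.845% = 2.177%; on $120,000,000 that is $2,612,400.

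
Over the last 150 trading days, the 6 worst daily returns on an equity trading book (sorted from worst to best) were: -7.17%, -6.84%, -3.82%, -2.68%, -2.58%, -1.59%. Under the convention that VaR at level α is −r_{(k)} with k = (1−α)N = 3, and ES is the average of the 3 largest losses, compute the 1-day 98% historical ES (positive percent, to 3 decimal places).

5.943%

The 3 worst returns sum to -17.83%.
ES = −(-17.83%) / 3 = 5.9433…% ≈ 5.943%.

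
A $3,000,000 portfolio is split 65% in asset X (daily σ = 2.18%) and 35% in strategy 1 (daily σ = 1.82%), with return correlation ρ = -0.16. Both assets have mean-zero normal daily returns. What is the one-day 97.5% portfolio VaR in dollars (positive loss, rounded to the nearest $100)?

$85,700

σ_p² = 0.65²·2.18² + 0.35²·1.82² + 2·-0.16·0.65·0.35·2.18·1.82 = 2.1248 (%²).
σ_p = √2.1248 = 1.458%.
At 97.5%, z = 1.960.
VaR = 1.960 × 1.458% = 2.858%; on $3,000,000 that is $85,740.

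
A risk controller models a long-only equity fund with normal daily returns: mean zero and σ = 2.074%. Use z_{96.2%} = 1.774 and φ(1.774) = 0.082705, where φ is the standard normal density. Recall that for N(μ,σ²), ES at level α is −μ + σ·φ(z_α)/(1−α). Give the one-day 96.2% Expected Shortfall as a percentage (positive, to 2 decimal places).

4.51%

Tail multiplier: φ(z)/(1−α) = 0.082705 / 0.038 = 2.176.
ES = 2.074% × 2.176 = 4.513%.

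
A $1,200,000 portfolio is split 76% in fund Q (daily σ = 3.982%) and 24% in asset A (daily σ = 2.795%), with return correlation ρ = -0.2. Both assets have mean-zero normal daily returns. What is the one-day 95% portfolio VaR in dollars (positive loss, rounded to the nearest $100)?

$58,500

σ_p² = 0.76²·3.982² + 0.24²·2.795² + 2·-0.2·0.76·0.24·3.982·2.795 = 8.7966 (%²).
σ_p = √8.7966 = 2.966%.
At 95%, z = 1.645.
VaR = 1.645 × 2.966% = 4.879%; on $1,200,000 that is $58,548.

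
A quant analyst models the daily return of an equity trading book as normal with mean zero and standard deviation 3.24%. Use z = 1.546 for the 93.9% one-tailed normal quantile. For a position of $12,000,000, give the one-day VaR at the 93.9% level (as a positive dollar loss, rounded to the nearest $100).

$601,100

VaR = z·σ = 1.546 × 3.24% = 5.009%.
On $12,000,000: 0.05009 × $12,000,000 = $601,080.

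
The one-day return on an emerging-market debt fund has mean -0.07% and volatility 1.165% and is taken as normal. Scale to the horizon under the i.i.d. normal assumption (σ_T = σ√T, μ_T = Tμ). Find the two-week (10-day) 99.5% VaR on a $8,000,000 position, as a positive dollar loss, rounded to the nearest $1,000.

$815,000

At 99.5%, z = 2.576.
σ_{10d} = 1.165% × √10 = 3.684%; μ_{10d} = 10 × -0.07% = -0.700%.
VaR = −(-0.700%) + 2.576 × 3.684% = 10.190%.
On $8,000,000: 0.10190 × $8,000,000 = $815,200.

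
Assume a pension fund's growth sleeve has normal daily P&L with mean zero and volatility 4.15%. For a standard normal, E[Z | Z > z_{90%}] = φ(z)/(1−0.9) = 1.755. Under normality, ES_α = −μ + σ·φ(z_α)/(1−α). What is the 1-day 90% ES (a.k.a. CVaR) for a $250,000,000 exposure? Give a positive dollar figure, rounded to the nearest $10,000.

$18,210,000

ES = 4.15% × 1.755 = 7.283%.
On $250,000,000: 0.07283 × $250,000,000 = $18,207,500.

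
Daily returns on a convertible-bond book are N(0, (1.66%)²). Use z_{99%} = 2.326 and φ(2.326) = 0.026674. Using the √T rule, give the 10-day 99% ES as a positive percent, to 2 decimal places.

14.00%

σ_{10d} = 1.66% × √10 = 5.249%.
ES multiplier = φ(z)/(1−α) = 0.026674/0.01 = 2.667.
ES = 5.249% × 2.667 = 13.999%.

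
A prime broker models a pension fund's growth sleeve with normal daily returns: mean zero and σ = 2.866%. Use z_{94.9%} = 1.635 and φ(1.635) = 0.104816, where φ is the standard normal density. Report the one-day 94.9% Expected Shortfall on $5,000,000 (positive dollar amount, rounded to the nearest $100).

Tail multiplier: φ(z)/(1−α) = 0.104816 / 0.051 = 2.055.
ES = 2.866% × 2.055 = 5.890%.
On $5,000,000: 0.05890 × $5,000,000 = $294,500.

$294,500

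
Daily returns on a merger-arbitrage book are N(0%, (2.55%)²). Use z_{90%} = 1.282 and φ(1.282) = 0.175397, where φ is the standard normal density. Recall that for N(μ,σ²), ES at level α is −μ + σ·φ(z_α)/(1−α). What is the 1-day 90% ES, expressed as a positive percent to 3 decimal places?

4.473%

Tail multiplier: φ(z)/(1−α) = 0.175397 / 0.1 = 1.754.
ES = 2.55% × 1.754 = 4.473%.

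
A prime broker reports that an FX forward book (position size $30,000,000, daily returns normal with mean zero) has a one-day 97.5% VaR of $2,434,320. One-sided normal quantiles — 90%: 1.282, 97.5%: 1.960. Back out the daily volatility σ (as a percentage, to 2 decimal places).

4.14%

VaR as a fraction: $2,434,320 / $30,000,000 = 8.114%.
σ = VaR / z = 8.114% / 1.960 = 4.140%.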